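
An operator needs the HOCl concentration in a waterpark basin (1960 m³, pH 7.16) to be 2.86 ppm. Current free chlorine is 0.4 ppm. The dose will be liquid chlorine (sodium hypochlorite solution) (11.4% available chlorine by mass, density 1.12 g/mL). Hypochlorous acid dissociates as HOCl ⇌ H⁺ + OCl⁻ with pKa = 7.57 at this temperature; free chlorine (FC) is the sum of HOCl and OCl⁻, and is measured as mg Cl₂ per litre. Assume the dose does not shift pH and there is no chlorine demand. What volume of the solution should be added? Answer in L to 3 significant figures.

Volume: 1960 m³ = 1,960,000 L.
[OCl⁻]/[HOCl] = 10^(pH − pKa) = 10^(7.16 − 7.57) = 0.389; fraction as HOCl = 1/(1 + 0.389) = 0.7199.
Free chlorine required for 2.86 ppm HOCl: 2.86 / 0.7199 = 3.973 ppm.
FC to add: 3.973 − 0.4 = 3.573 mg/L as Cl₂.
Cl₂ equivalent: 3.573 mg/L × 1,960,000 L = 7002 g.
Product at 11.4% available Cl: 7002 / 0.114 = 61,420 g.
Volume: 61,420 g ÷ 1.12 g/mL = 54,840 mL.

54.8 L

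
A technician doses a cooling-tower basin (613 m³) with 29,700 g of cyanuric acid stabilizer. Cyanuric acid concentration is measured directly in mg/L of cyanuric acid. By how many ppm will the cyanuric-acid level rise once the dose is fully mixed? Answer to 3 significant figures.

48.5 ppm

Volume: 613 m³ = 613,000 L.
Rise: 29,700 g / 613,000 L × 1000 = 48.45 mg/L.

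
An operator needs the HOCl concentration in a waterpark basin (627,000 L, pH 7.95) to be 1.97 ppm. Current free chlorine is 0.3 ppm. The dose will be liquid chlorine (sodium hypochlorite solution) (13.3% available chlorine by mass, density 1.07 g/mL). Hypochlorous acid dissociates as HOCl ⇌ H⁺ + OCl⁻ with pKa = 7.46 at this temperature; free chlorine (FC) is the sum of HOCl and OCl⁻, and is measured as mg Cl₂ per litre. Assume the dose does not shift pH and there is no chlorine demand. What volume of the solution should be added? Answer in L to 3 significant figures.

[OCl⁻]/[HOCl] = 10^(pH − pKa) = 10^(7.95 − 7.46) = 3.09; fraction as HOCl = 1/(1 + 3.09) = 0.2445.
Free chlorine required for 1.97 ppm HOCl: 1.97 / 0.2445 = 8.058 ppm.
FC to add: 8.058 − 0.3 = 7.758 mg/L as Cl₂.
Cl₂ equivalent: 7.758 mg/L × 627,000 L = 4864 g.
Product at 13.3% available Cl: 4864 / 0.133 = 36,570 g.
Volume: 36,570 g ÷ 1.07 g/mL = 34,180 mL.

34.2 L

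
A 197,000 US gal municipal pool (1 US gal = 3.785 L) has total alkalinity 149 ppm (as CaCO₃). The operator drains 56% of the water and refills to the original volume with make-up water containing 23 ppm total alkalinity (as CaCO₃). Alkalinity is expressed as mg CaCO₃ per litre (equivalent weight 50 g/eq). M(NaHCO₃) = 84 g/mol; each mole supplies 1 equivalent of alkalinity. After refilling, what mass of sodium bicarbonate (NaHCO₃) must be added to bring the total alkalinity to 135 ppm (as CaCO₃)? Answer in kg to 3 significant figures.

70.9 kg

Volume: 197,000 US gal × 3.785 L/gal = 745,645 L.
After draining 56% and refilling: 149 × 0.44 + 23 × 0.56 = 78.44 ppm.
Deficit to target: 135 − 78.44 = 56.56 mg/L.
As CaCO₃: 56.56 mg/L × 745,645 L = 42,170 g; ÷ 50 g/eq ÷ 1 = 843.5 mol NaHCO₃.
Mass: 843.5 × 84 = 70,850 g.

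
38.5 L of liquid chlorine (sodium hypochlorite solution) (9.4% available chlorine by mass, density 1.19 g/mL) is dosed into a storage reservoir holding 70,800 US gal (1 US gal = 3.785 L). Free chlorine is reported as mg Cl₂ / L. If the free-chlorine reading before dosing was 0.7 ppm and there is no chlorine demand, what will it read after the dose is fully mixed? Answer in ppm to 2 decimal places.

Volume: 70,800 US gal × 3.785 L/gal = 267,978 L.
Mass of solution: 38.5 L × 1000 mL/L × 1.19 g/mL = 45,820 g.
Available chlorine delivered: 45,820 g × 0.094 = 4307 g as Cl₂.
Concentration rise: 4307 g / 267,978 L = 16.07 mg/L = 16.07 ppm.
Final FC: 0.7 + 16.07 = 16.77 ppm.

16.77 ppm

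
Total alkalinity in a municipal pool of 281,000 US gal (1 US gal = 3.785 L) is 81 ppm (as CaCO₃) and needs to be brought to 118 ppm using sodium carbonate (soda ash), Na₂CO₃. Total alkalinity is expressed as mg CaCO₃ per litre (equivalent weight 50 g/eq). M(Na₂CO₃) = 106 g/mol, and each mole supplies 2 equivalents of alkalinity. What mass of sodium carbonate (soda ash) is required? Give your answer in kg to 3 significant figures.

41.7 kg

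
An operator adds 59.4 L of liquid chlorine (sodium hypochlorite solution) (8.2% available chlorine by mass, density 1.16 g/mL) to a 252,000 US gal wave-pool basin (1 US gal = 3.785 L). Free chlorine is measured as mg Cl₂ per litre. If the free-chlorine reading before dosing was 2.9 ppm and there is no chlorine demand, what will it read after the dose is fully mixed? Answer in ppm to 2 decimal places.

8.82 ppm

Volume: 252,000 US gal × 3.785 L/gal = 953,820 L.
Mass of solution: 59.4 L × 1000 mL/L × 1.16 g/mL = 68,900 g.
Available chlorine delivered: 68,900 g × 0.082 = 5650 g as Cl₂.
Concentration rise: 5650 g / 953,820 L = 5.924 mg/L = 5.92 ppm.
Final FC: 2.9 + 5.92 = 8.82 ppm.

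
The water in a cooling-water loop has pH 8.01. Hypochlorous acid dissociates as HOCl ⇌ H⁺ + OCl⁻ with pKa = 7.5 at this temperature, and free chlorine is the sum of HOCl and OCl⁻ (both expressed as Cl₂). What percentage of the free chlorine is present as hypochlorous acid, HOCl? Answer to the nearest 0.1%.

[OCl⁻]/[HOCl] = 10^(pH − pKa) = 10^(8.01 − 7.5) = 10^0.51 = 3.236.
Fraction as HOCl = 1 / (1 + 3.236) = 0.2361.

23.6%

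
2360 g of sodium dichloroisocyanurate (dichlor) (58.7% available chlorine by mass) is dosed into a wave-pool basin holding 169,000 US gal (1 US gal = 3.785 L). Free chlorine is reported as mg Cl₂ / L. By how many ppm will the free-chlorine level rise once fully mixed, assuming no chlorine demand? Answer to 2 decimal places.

Volume: 169,000 US gal × 3.785 L/gal = 639,665 L.
Available chlorine delivered: 2360 g × 0.587 = 1385 g as Cl₂.
Concentration rise: 1385 g / 639,665 L = 2.166 mg/L = 2.17 ppm.

2.17 ppm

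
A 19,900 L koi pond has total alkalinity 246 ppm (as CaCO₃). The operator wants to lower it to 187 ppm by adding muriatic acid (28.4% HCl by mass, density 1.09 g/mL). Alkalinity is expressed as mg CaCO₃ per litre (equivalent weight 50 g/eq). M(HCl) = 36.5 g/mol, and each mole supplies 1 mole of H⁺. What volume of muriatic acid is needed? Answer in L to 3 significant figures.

Alkalinity to neutralize: (246 − 187) = 59 mg/L as CaCO₃ × 19,900 L = 1174 g as CaCO₃.
Equivalents of H⁺ required: 1174 ÷ 50 g/eq = 23.48 eq = 23.48 mol HCl.
Mass of HCl: 23.48 × 36.5 = 857.1 g.
Mass of 28.4% solution: 857.1 / 0.284 = 3018 g.
Volume: 3018 g ÷ 1.09 g/mL = 2769 mL.

2.77 L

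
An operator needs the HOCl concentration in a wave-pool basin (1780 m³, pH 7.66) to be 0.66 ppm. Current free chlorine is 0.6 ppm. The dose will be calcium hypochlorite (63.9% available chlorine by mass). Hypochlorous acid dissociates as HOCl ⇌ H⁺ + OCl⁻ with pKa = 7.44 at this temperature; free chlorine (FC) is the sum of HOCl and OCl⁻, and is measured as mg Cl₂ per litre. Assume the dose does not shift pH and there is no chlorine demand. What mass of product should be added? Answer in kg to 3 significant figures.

Volume: 1780 m³ = 1,780,000 L.
[OCl⁻]/[HOCl] = 10^(pH − pKa) = 10^(7.66 − 7.44) = 1.66; fraction as HOCl = 1/(1 + 1.66) = 0.376.
Free chlorine required for 0.66 ppm HOCl: 0.66 / 0.376 = 1.755 ppm.
FC to add: 1.755 − 0.6 = 1.155 mg/L as Cl₂.
Cl₂ equivalent: 1.155 mg/L × 1,780,000 L = 2056 g.
Product at 63.9% available Cl: 2056 / 0.639 = 3218 g.

3.22 kg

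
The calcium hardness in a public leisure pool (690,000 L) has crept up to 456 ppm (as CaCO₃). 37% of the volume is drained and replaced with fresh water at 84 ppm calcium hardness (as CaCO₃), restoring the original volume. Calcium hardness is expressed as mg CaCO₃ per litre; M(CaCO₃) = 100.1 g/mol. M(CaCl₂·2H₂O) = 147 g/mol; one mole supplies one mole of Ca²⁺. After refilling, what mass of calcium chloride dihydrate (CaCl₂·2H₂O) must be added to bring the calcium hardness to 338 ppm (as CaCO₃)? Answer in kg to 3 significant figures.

19.9 kg

After draining 37% and refilling: 456 × 0.63 + 84 × 0.37 = 318.36 ppm.
Deficit to target: 338 − 318.36 = 19.64 mg/L.
As CaCO₃: 19.64 mg/L × 690,000 L = 13,550 g; ÷ 100.1 = 135.4 mol Ca²⁺.
Mass: 135.4 × 147 = 19,900 g.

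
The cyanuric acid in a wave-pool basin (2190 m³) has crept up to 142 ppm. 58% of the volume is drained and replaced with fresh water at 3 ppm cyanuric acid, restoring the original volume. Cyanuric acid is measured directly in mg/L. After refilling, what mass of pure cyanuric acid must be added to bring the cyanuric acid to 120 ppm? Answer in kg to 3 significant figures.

128 kg

Volume: 2190 m³ = 2,190,000 L.
After draining 58% and refilling: 142 × 0.42 + 3 × 0.58 = 61.38 ppm.
Deficit to target: 120 − 61.38 = 58.62 mg/L.
Mass: 58.62 mg/L × 2,190,000 L = 128,400 g cyanuric acid.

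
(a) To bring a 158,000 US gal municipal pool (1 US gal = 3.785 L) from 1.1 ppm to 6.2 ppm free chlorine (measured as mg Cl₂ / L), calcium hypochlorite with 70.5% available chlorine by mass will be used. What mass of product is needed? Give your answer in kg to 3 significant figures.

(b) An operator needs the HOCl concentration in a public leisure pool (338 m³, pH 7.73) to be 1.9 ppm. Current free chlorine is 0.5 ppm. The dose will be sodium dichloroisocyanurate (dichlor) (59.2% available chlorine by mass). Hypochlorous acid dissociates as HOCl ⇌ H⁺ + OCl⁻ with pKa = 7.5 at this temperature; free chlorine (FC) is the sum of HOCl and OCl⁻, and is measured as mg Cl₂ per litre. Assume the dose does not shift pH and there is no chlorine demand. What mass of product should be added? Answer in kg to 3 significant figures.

(a) 4.33 kg; (b) 2.64 kg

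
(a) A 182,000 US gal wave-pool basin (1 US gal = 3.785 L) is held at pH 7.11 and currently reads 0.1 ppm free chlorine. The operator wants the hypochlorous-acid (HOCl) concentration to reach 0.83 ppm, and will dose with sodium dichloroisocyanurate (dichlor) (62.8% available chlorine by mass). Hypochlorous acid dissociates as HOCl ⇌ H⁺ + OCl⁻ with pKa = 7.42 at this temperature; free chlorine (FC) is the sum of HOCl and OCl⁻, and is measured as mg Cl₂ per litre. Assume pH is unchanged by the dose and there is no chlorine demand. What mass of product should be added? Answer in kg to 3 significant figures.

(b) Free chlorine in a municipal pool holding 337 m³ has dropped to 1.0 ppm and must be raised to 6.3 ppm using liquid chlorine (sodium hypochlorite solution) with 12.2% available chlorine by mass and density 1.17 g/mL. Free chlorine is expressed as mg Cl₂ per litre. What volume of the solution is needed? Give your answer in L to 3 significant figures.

(a) 1.25 kg; (b) 12.5 L

(a) Volume: 182,000 US gal × 3.785 L/gal = 688,870 L.
(a) [OCl⁻]/[HOCl] = 10^(pH − pKa) = 10^(7.11 − 7.42) = 0.4898; fraction as HOCl = 1/(1 + 0.4898) = 0.6712.
(a) Free chlorine required for 0.83 ppm HOCl: 0.83 / 0.6712 = 1.237 ppm.
(a) FC to add: 1.237 − 0.1 = 1.137 mg/L as Cl₂.
(a) Cl₂ equivalent: 1.137 mg/L × 688,870 L = 782.9 g.
(a) Product at 62.8% available Cl: 782.9 / 0.628 = 1247 g.

(b) Volume: 337 m³ = 337,000 L.
(b) Chlorine deficit: 6.3 − 1.0 = 5.3 ppm = 5.3 mg/L as Cl₂.
(b) Cl₂ equivalent needed: 5.3 mg/L × 337,000 L = 1,786,000 mg = 1786 g.
(b) Product at 12.2% available chlorine: 1786 / 0.122 = 14,640 g.
(b) Volume at density 1.17 g/mL: 14,640 g ÷ 1.17 g/mL = 12,510 mL.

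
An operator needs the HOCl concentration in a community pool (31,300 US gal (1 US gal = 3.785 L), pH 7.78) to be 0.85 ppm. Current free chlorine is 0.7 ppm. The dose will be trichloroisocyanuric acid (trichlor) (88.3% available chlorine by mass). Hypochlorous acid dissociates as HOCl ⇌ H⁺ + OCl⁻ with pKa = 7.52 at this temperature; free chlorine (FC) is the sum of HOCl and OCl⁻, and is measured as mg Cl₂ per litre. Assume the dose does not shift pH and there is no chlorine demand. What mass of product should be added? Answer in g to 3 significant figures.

228 g

Volume: 31,300 US gal × 3.785 L/gal = 118,470 L.
[OCl⁻]/[HOCl] = 10^(pH − pKa) = 10^(7.78 − 7.52) = 1.82; fraction as HOCl = 1/(1 + 1.82) = 0.3546.
Free chlorine required for 0.85 ppm HOCl: 0.85 / 0.3546 = 2.397 ppm.
FC to add: 2.397 − 0.7 = 1.697 mg/L as Cl₂.
Cl₂ equivalent: 1.697 mg/L × 118,470 L = 201 g.
Product at 88.3% available Cl: 201 / 0.883 = 227.6 g.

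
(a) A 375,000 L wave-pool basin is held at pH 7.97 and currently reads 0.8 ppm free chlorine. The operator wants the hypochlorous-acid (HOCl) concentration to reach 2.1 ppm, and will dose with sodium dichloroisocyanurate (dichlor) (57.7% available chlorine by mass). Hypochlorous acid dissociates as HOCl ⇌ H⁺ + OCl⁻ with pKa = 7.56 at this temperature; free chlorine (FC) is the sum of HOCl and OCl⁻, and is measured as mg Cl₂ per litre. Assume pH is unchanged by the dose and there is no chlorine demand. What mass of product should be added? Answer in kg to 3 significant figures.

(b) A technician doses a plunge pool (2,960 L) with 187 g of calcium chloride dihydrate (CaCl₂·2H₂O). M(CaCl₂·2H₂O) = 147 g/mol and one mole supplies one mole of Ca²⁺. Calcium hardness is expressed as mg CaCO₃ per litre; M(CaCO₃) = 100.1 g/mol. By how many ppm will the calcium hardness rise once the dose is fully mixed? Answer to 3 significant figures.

(a) [OCl⁻]/[HOCl] = 10^(pH − pKa) = 10^(7.97 − 7.56) = 2.57; fraction as HOCl = 1/(1 + 2.57) = 0.2801.
(a) Free chlorine required for 2.1 ppm HOCl: 2.1 / 0.2801 = 7.498 ppm.
(a) FC to add: 7.498 − 0.8 = 6.698 mg/L as Cl₂.
(a) Cl₂ equivalent: 6.698 mg/L × 375,000 L = 2512 g.
(a) Product at 57.7% available Cl: 2512 / 0.577 = 4353 g.

(b) Moles of Ca²⁺: 187 g ÷ 147 g/mol = 1.272 mol.
(b) As CaCO₃: 1.272 mol × 100.1 g/mol = 127.3 g.
(b) Rise: 127.3 g / 2,960 L × 1000 = 43.02 mg/L.

(a) 4.35 kg; (b) 43.0 ppm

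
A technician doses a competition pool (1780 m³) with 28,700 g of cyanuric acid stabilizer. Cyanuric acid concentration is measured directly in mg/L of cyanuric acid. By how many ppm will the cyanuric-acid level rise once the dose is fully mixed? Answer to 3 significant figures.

16.1 ppm

Volume: 1780 m³ = 1,780,000 L.
Rise: 28,700 g / 1,780,000 L × 1000 = 16.12 mg/L.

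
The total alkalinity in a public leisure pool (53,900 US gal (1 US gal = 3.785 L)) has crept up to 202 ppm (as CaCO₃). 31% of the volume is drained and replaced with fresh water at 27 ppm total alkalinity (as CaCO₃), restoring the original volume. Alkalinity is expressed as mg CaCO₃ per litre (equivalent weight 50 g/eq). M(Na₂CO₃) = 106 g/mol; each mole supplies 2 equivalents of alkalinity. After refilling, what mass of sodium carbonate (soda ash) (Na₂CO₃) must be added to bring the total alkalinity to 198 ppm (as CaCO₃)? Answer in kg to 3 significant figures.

10.9 kg

Volume: 53,900 US gal × 3.785 L/gal = 204,012 L.
After draining 31% and refilling: 202 × 0.69 + 27 × 0.31 = 147.75 ppm.
Deficit to target: 198 − 147.75 = 50.25 mg/L.
As CaCO₃: 50.25 mg/L × 204,012 L = 10,250 g; ÷ 50 g/eq ÷ 2 = 102.5 mol Na₂CO₃.
Mass: 102.5 × 106 = 10,870 g.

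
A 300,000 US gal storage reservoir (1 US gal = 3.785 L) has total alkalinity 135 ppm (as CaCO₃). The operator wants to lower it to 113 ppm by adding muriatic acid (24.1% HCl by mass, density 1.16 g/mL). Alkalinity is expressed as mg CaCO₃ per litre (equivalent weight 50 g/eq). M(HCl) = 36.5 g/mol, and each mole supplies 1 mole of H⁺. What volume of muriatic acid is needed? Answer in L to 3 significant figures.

65.2 L

Volume: 300,000 US gal × 3.785 L/gal = 1,135,500 L.
Alkalinity to neutralize: (135 − 113) = 22 mg/L as CaCO₃ × 1,135,500 L = 24,980 g as CaCO₃.
Equivalents of H⁺ required: 24,980 ÷ 50 g/eq = 499.6 eq = 499.6 mol HCl.
Mass of HCl: 499.6 × 36.5 = 18,240 g.
Mass of 24.1% solution: 18,240 / 0.241 = 75,670 g.
Volume: 75,670 g ÷ 1.16 g/mL = 65,230 mL.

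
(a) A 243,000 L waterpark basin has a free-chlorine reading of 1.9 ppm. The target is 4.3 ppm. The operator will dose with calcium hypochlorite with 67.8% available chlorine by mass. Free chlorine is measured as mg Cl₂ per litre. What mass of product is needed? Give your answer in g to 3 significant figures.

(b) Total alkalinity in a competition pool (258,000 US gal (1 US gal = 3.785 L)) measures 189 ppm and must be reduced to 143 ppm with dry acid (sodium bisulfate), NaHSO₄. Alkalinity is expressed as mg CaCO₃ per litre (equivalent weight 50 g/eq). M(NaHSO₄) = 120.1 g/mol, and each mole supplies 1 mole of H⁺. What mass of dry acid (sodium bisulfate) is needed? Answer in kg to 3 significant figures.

(a) Chlorine deficit: 4.3 − 1.9 = 2.4 ppm = 2.4 mg/L as Cl₂.
(a) Cl₂ equivalent needed: 2.4 mg/L × 243,000 L = 583,200 mg = 583.2 g.
(a) Product at 67.8% available chlorine: 583.2 / 0.678 = 860.2 g.

(b) Volume: 258,000 US gal × 3.785 L/gal = 976,530 L.
(b) Alkalinity to neutralize: (189 − 143) = 46 mg/L as CaCO₃ × 976,530 L = 44,920 g as CaCO₃.
(b) Equivalents of H⁺ required: 44,920 ÷ 50 g/eq = 898.4 eq = 898.4 mol NaHSO₄.
(b) Mass of NaHSO₄: 898.4 × 120.1 = 107,900 g.

(a) 860 g; (b) 108 kg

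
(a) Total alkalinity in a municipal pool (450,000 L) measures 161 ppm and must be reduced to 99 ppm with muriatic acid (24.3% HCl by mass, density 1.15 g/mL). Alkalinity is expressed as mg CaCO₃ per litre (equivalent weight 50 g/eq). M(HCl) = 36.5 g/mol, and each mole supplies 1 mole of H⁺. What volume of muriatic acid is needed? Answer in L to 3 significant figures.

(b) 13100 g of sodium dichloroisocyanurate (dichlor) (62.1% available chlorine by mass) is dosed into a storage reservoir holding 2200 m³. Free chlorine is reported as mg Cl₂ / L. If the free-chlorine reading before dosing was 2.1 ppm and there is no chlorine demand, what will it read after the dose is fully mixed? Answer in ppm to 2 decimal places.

(a) 72.9 L; (b) 5.80 ppm

(a) Alkalinity to neutralize: (161 − 99) = 62 mg/L as CaCO₃ × 450,000 L = 27,900 g as CaCO₃.
(a) Equivalents of H⁺ required: 27,900 ÷ 50 g/eq = 558 eq = 558 mol HCl.
(a) Mass of HCl: 558 × 36.5 = 20,370 g.
(a) Mass of 24.3% solution: 20,370 / 0.243 = 83,810 g.
(a) Volume: 83,810 g ÷ 1.15 g/mL = 72,880 mL.

(b) Volume: 2200 m³ = 2,200,000 L.
(b) Available chlorine delivered: 13,100 g × 0.621 = 8135 g as Cl₂.
(b) Concentration rise: 8135 g / 2,200,000 L = 3.698 mg/L = 3.70 ppm.
(b) Final FC: 2.1 + 3.70 = 5.80 ppm.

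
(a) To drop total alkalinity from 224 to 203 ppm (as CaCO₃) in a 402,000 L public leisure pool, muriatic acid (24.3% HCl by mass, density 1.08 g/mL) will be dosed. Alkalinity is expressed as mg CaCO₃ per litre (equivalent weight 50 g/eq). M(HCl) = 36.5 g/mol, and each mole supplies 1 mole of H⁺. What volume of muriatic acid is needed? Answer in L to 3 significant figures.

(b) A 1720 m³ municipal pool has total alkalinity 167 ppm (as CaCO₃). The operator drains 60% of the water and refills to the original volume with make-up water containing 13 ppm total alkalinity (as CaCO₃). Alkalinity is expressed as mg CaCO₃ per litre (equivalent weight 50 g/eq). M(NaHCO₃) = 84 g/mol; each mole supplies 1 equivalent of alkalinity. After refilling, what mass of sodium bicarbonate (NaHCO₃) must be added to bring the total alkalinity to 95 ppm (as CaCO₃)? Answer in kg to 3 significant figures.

(a) Alkalinity to neutralize: (224 − 203) = 21 mg/L as CaCO₃ × 402,000 L = 8442 g as CaCO₃.
(a) Equivalents of H⁺ required: 8442 ÷ 50 g/eq = 168.8 eq = 168.8 mol HCl.
(a) Mass of HCl: 168.8 × 36.5 = 6163 g.
(a) Mass of 24.3% solution: 6163 / 0.243 = 25,360 g.
(a) Volume: 25,360 g ÷ 1.08 g/mL = 23,480 mL.

(b) Volume: 1720 m³ = 1,720,000 L.
(b) After draining 60% and refilling: 167 × 0.40 + 13 × 0.60 = 74.6 ppm.
(b) Deficit to target: 95 − 74.6 = 20.4 mg/L.
(b) As CaCO₃: 20.4 mg/L × 1,720,000 L = 35,090 g; ÷ 50 g/eq ÷ 1 = 701.8 mol NaHCO₃.
(b) Mass: 701.8 × 84 = 58,950 g.

(a) 23.5 L; (b) 58.9 kg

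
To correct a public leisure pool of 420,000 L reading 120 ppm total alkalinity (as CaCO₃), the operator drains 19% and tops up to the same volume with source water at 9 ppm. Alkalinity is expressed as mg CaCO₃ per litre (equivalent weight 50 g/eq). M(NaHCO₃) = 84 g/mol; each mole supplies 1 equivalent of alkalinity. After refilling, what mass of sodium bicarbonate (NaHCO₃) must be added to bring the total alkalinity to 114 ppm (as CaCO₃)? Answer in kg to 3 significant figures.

10.6 kg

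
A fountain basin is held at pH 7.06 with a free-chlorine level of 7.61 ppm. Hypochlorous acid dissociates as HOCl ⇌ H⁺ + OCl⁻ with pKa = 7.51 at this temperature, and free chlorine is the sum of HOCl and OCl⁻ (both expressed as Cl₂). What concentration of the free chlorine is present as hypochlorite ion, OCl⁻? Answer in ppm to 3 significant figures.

1.99 ppm

[OCl⁻]/[HOCl] = 10^(pH − pKa) = 10^(7.06 − 7.51) = 10^-0.45 = 0.3548.
Fraction as HOCl = 1 / (1 + 0.3548) = 0.7381.
OCl⁻ = (1 − 0.7381) × 7.61 ppm = 1.993 ppm.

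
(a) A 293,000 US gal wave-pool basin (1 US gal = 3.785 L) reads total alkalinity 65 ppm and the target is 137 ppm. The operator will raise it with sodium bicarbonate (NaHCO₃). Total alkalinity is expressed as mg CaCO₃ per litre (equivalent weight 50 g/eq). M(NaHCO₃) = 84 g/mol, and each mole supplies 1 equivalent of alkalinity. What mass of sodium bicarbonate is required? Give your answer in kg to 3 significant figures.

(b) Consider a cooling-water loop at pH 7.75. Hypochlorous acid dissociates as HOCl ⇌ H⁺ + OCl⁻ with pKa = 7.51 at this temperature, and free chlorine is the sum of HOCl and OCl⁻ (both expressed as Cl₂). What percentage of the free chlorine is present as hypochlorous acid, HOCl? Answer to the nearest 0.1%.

(a) 134 kg; (b) 36.5%

(a) Volume: 293,000 US gal × 3.785 L/gal = 1,109,005 L.
(a) Alkalinity to add: (137 − 65) = 72 mg/L as CaCO₃ × 1,109,005 L = 79,850 g as CaCO₃.
(a) Equivalents: 79,850 g ÷ 50 g/eq = 1597 eq.
(a) NaHCO₃ supplies 1 eq per mole → 1597 mol.
(a) Mass: 1597 mol × 84 g/mol = 134,100 g.

(b) [OCl⁻]/[HOCl] = 10^(pH − pKa) = 10^(7.75 − 7.51) = 10^0.24 = 1.738.
(b) Fraction as HOCl = 1 / (1 + 1.738) = 0.3653.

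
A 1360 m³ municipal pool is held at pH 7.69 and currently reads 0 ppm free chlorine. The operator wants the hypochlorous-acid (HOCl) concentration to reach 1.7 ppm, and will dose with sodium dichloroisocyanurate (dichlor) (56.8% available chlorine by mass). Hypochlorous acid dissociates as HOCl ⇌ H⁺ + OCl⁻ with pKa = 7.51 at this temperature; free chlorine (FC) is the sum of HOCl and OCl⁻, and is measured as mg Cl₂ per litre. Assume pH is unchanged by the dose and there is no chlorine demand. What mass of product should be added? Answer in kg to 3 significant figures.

10.2 kg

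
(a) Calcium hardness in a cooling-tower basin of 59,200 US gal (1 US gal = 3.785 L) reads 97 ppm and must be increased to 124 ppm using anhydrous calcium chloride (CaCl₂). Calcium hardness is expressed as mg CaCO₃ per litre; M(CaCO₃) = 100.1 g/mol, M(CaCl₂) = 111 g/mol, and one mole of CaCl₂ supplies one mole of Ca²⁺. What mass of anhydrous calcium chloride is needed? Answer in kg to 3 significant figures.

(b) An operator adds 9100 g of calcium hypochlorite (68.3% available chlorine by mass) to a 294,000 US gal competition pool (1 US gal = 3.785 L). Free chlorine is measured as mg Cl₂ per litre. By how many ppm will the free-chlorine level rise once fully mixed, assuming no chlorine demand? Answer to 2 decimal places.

(a) Volume: 59,200 US gal × 3.785 L/gal = 224,072 L.
(a) Hardness to add: (124 − 97) = 27 mg/L as CaCO₃ × 224,072 L = 6050 g as CaCO₃.
(a) Moles of Ca²⁺ (1 mol Ca²⁺ ≡ 1 mol CaCO₃): 6050 / 100.1 g/mol = 60.44 mol.
(a) Mass of CaCl₂: 60.44 × 111 = 6709 g.

(b) Volume: 294,000 US gal × 3.785 L/gal = 1,112,790 L.
(b) Available chlorine delivered: 9100 g × 0.683 = 6215 g as Cl₂.
(b) Concentration rise: 6215 g / 1,112,790 L = 5.585 mg/L = 5.59 ppm.

(a) 6.71 kg; (b) 5.59 ppm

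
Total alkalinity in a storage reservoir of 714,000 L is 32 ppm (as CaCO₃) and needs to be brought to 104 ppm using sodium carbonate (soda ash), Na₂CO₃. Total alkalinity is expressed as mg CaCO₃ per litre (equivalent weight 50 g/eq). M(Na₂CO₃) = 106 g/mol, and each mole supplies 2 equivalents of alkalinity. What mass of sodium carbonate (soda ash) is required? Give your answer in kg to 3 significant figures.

54.5 kg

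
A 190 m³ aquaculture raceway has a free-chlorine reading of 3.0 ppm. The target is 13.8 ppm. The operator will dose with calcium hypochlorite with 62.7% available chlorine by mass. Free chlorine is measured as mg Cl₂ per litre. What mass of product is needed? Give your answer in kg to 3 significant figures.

Volume: 190 m³ = 190,000 L.
Chlorine deficit: 13.8 − 3.0 = 10.8 ppm = 10.8 mg/L as Cl₂.
Cl₂ equivalent needed: 10.8 mg/L × 190,000 L = 2,052,000 mg = 2052 g.
Product at 62.7% available chlorine: 2052 / 0.627 = 3273 g.

3.27 kg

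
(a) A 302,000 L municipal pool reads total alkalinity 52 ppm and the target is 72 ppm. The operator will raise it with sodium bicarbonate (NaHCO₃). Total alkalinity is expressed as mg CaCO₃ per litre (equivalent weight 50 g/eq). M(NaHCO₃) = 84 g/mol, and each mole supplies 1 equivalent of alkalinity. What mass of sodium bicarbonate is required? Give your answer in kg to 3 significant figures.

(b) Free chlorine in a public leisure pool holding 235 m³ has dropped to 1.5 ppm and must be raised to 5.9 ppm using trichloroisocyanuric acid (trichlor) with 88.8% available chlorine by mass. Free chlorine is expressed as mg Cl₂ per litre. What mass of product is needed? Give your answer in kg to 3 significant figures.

(a) 10.1 kg; (b) 1.16 kg

(a) Alkalinity to add: (72 − 52) = 20 mg/L as CaCO₃ × 302,000 L = 6040 g as CaCO₃.
(a) Equivalents: 6040 g ÷ 50 g/eq = 120.8 eq.
(a) NaHCO₃ supplies 1 eq per mole → 120.8 mol.
(a) Mass: 120.8 mol × 84 g/mol = 10,150 g.

(b) Volume: 235 m³ = 235,000 L.
(b) Chlorine deficit: 5.9 − 1.5 = 4.4 ppm = 4.4 mg/L as Cl₂.
(b) Cl₂ equivalent needed: 4.4 mg/L × 235,000 L = 1,034,000 mg = 1034 g.
(b) Product at 88.8% available chlorine: 1034 / 0.888 = 1164 g.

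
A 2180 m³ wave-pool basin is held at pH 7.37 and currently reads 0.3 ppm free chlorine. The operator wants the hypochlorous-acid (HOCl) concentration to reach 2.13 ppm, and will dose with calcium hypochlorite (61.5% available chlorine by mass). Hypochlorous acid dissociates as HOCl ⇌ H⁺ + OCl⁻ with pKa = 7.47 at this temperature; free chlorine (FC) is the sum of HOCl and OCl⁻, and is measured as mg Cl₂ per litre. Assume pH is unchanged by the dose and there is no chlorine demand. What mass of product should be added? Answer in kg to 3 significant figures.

12.5 kg

Volume: 2180 m³ = 2,180,000 L.
[OCl⁻]/[HOCl] = 10^(pH − pKa) = 10^(7.37 − 7.47) = 0.7943; fraction as HOCl = 1/(1 + 0.7943) = 0.5573.
Free chlorine required for 2.13 ppm HOCl: 2.13 / 0.5573 = 3.822 ppm.
FC to add: 3.822 − 0.3 = 3.522 mg/L as Cl₂.
Cl₂ equivalent: 3.522 mg/L × 2,180,000 L = 7678 g.
Product at 61.5% available Cl: 7678 / 0.615 = 12,480 g.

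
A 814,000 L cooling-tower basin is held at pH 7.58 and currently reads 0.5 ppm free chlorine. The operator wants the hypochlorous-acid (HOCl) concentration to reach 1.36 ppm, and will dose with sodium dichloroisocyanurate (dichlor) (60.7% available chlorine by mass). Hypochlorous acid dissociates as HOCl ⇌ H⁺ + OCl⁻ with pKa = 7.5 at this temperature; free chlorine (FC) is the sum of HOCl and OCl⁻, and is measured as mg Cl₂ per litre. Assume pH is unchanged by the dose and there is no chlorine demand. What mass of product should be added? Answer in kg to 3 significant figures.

[OCl⁻]/[HOCl] = 10^(pH − pKa) = 10^(7.58 − 7.5) = 1.202; fraction as HOCl = 1/(1 + 1.202) = 0.4541.
Free chlorine required for 1.36 ppm HOCl: 1.36 / 0.4541 = 2.995 ppm.
FC to add: 2.995 − 0.5 = 2.495 mg/L as Cl₂.
Cl₂ equivalent: 2.495 mg/L × 814,000 L = 2031 g.
Product at 60.7% available Cl: 2031 / 0.607 = 3346 g.

3.35 kg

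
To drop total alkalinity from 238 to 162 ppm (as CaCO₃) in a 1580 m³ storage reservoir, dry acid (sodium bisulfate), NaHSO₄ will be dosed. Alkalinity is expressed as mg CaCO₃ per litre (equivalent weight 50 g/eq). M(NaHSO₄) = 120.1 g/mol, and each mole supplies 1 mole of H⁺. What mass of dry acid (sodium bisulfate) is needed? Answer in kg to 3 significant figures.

288 kg

Volume: 1580 m³ = 1,580,000 L.
Alkalinity to neutralize: (238 − 162) = 76 mg/L as CaCO₃ × 1,580,000 L = 120,100 g as CaCO₃.
Equivalents of H⁺ required: 120,100 ÷ 50 g/eq = 2402 eq = 2402 mol NaHSO₄.
Mass of NaHSO₄: 2402 × 120.1 = 288,400 g.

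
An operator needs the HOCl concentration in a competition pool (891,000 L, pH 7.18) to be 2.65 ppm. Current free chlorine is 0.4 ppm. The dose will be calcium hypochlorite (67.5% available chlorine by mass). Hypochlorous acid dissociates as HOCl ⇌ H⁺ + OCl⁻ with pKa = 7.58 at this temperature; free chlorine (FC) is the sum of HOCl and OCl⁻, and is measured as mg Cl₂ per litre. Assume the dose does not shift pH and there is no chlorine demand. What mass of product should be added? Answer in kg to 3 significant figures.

4.36 kg

[OCl⁻]/[HOCl] = 10^(pH − pKa) = 10^(7.18 − 7.58) = 0.3981; fraction as HOCl = 1/(1 + 0.3981) = 0.7153.
Free chlorine required for 2.65 ppm HOCl: 2.65 / 0.7153 = 3.705 ppm.
FC to add: 3.705 − 0.4 = 3.305 mg/L as Cl₂.
Cl₂ equivalent: 3.305 mg/L × 891,000 L = 2945 g.
Product at 67.5% available Cl: 2945 / 0.675 = 4363 g.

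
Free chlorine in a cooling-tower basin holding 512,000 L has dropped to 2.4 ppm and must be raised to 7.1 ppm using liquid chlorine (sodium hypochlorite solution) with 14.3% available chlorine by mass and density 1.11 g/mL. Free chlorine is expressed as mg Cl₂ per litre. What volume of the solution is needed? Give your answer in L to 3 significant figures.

Chlorine deficit: 7.1 − 2.4 = 4.7 ppm = 4.7 mg/L as Cl₂.
Cl₂ equivalent needed: 4.7 mg/L × 512,000 L = 2,406,000 mg = 2406 g.
Product at 14.3% available chlorine: 2406 / 0.143 = 16,830 g.
Volume at density 1.11 g/mL: 16,830 g ÷ 1.11 g/mL = 15,160 mL.

15.2 L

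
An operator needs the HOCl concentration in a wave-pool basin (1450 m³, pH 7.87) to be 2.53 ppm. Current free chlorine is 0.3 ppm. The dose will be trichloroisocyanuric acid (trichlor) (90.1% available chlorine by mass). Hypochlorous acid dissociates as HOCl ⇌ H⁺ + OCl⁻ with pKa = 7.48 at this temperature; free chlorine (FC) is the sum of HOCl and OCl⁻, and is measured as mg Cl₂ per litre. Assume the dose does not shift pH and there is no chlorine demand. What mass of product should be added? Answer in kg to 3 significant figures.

Volume: 1450 m³ = 1,450,000 L.
[OCl⁻]/[HOCl] = 10^(pH − pKa) = 10^(7.87 − 7.48) = 2.455; fraction as HOCl = 1/(1 + 2.455) = 0.2895.
Free chlorine required for 2.53 ppm HOCl: 2.53 / 0.2895 = 8.74 ppm.
FC to add: 8.74 − 0.3 = 8.44 mg/L as Cl₂.
Cl₂ equivalent: 8.44 mg/L × 1,450,000 L = 12,240 g.
Product at 90.1% available Cl: 12,240 / 0.901 = 13,580 g.

13.6 kg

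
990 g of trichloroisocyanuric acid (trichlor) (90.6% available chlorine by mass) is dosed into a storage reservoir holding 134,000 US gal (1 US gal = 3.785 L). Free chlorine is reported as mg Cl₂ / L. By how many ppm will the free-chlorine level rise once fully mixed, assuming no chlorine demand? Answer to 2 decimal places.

1.77 ppm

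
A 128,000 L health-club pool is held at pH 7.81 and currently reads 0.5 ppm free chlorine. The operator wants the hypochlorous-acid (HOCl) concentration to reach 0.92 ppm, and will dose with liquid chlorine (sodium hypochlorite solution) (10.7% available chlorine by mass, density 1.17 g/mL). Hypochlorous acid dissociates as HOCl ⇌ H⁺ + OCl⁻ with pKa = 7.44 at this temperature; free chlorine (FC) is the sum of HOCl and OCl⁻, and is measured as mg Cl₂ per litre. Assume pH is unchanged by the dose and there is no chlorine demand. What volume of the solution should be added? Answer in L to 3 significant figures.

2.63 L

[OCl⁻]/[HOCl] = 10^(pH − pKa) = 10^(7.81 − 7.44) = 2.344; fraction as HOCl = 1/(1 + 2.344) = 0.299.
Free chlorine required for 0.92 ppm HOCl: 0.92 / 0.299 = 3.077 ppm.
FC to add: 3.077 − 0.5 = 2.577 mg/L as Cl₂.
Cl₂ equivalent: 2.577 mg/L × 128,000 L = 329.8 g.
Product at 10.7% available Cl: 329.8 / 0.107 = 3082 g.
Volume: 3082 g ÷ 1.17 g/mL = 2635 mL.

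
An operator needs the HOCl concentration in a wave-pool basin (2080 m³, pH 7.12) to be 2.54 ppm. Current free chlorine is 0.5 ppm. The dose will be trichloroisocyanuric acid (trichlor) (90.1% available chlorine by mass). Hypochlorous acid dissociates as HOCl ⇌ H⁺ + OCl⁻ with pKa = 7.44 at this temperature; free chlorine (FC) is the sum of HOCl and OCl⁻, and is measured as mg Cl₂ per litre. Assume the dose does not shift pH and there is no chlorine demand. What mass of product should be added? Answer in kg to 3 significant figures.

Volume: 2080 m³ = 2,080,000 L.
[OCl⁻]/[HOCl] = 10^(pH − pKa) = 10^(7.12 − 7.44) = 0.4786; fraction as HOCl = 1/(1 + 0.4786) = 0.6763.
Free chlorine required for 2.54 ppm HOCl: 2.54 / 0.6763 = 3.756 ppm.
FC to add: 3.756 − 0.5 = 3.256 mg/L as Cl₂.
Cl₂ equivalent: 3.256 mg/L × 2,080,000 L = 6772 g.
Product at 90.1% available Cl: 6772 / 0.901 = 7516 g.

7.52 kg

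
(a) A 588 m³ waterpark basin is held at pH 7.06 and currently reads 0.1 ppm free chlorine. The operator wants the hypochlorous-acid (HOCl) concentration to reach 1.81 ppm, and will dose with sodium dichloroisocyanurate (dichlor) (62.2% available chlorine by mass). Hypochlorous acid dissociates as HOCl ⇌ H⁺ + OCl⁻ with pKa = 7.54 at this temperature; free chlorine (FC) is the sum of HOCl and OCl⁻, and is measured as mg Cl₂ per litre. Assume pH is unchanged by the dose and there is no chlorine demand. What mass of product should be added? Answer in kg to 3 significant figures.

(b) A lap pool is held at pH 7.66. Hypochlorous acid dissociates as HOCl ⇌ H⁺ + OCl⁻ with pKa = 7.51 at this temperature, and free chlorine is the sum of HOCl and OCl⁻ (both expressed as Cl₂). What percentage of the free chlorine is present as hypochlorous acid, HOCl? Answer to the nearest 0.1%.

(a) Volume: 588 m³ = 588,000 L.
(a) [OCl⁻]/[HOCl] = 10^(pH − pKa) = 10^(7.06 − 7.54) = 0.3311; fraction as HOCl = 1/(1 + 0.3311) = 0.7512.
(a) Free chlorine required for 1.81 ppm HOCl: 1.81 / 0.7512 = 2.409 ppm.
(a) FC to add: 2.409 − 0.1 = 2.309 mg/L as Cl₂.
(a) Cl₂ equivalent: 2.309 mg/L × 588,000 L = 1358 g.
(a) Product at 62.2% available Cl: 1358 / 0.622 = 2183 g.

(b) [OCl⁻]/[HOCl] = 10^(pH − pKa) = 10^(7.66 − 7.51) = 10^0.15 = 1.413.
(b) Fraction as HOCl = 1 / (1 + 1.413) = 0.4145.

(a) 2.18 kg; (b) 41.5%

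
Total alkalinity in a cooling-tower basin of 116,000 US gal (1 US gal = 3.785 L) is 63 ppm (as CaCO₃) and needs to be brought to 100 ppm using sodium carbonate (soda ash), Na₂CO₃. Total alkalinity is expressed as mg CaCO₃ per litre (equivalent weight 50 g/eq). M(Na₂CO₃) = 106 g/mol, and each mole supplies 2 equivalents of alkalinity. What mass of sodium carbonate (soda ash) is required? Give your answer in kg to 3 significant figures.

Volume: 116,000 US gal × 3.785 L/gal = 439,060 L.
Alkalinity to add: (100 − 63) = 37 mg/L as CaCO₃ × 439,060 L = 16,250 g as CaCO₃.
Equivalents: 16,250 g ÷ 50 g/eq = 324.9 eq.
Each mole of Na₂CO₃ supplies 2 eq, so 324.9 / 2 = 162.5 mol.
Mass: 162.5 mol × 106 g/mol = 17,220 g.

17.2 kg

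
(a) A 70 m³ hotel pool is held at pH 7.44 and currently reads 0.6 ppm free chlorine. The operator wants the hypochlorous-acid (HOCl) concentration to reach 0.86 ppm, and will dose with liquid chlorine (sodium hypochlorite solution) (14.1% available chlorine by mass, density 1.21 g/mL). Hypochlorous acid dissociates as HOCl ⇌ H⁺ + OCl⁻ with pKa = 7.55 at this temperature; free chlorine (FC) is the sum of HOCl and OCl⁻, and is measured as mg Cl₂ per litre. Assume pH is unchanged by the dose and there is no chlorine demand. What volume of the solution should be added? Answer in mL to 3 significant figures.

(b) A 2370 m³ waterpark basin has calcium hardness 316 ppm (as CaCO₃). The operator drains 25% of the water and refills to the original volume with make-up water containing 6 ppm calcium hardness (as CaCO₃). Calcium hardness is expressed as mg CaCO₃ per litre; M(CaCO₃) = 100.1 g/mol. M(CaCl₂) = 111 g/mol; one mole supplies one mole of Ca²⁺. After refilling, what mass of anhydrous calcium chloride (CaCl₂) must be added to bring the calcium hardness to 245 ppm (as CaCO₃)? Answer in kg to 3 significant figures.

(a) Volume: 70 m³ = 70,000 L.
(a) [OCl⁻]/[HOCl] = 10^(pH − pKa) = 10^(7.44 − 7.55) = 0.7762; fraction as HOCl = 1/(1 + 0.7762) = 0.563.
(a) Free chlorine required for 0.86 ppm HOCl: 0.86 / 0.563 = 1.528 ppm.
(a) FC to add: 1.528 − 0.6 = 0.9276 mg/L as Cl₂.
(a) Cl₂ equivalent: 0.9276 mg/L × 70,000 L = 64.93 g.
(a) Product at 14.1% available Cl: 64.93 / 0.141 = 460.5 g.
(a) Volume: 460.5 g ÷ 1.21 g/mL = 380.6 mL.

(b) Volume: 2370 m³ = 2,370,000 L.
(b) After draining 25% and refilling: 316 × 0.75 + 6 × 0.25 = 238.5 ppm.
(b) Deficit to target: 245 − 238.5 = 6.5 mg/L.
(b) As CaCO₃: 6.5 mg/L × 2,370,000 L = 15,400 g; ÷ 100.1 = 153.9 mol Ca²⁺.
(b) Mass: 153.9 × 111 = 17,080 g.

(a) 381 mL; (b) 17.1 kg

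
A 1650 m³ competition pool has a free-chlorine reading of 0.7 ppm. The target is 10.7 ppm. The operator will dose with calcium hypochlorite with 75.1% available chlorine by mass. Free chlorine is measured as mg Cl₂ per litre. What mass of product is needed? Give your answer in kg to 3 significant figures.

Volume: 1650 m³ = 1,650,000 L.
Chlorine deficit: 10.7 − 0.7 = 10 ppm = 10 mg/L as Cl₂.
Cl₂ equivalent needed: 10 mg/L × 1,650,000 L = 16,500,000 mg = 16,500 g.
Product at 75.1% available chlorine: 16,500 / 0.751 = 21,970 g.

22.0 kg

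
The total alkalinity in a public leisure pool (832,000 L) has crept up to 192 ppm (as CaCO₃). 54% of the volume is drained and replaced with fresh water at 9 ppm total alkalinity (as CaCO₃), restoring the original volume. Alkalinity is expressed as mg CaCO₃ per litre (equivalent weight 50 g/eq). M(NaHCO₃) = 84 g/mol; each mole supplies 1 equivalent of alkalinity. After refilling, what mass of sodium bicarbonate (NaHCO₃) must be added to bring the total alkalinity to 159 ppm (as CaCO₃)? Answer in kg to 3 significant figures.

After draining 54% and refilling: 192 × 0.46 + 9 × 0.54 = 93.18 ppm.
Deficit to target: 159 − 93.18 = 65.82 mg/L.
As CaCO₃: 65.82 mg/L × 832,000 L = 54,760 g; ÷ 50 g/eq ÷ 1 = 1095 mol NaHCO₃.
Mass: 1095 × 84 = 92,000 g.

92.0 kg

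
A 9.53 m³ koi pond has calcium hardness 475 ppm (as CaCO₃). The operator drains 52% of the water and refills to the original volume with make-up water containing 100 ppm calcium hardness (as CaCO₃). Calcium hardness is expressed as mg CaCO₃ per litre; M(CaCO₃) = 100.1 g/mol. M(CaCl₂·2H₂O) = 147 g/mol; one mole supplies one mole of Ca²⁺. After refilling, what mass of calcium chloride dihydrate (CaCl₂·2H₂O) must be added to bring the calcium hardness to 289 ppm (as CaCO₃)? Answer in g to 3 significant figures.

Volume: 9.53 m³ = 9,530 L.
After draining 52% and refilling: 475 × 0.48 + 100 × 0.52 = 280 ppm.
Deficit to target: 289 − 280 = 9 mg/L.
As CaCO₃: 9 mg/L × 9,530 L = 85.77 g; ÷ 100.1 = 0.8568 mol Ca²⁺.
Mass: 0.8568 × 147 = 126 g.

126 g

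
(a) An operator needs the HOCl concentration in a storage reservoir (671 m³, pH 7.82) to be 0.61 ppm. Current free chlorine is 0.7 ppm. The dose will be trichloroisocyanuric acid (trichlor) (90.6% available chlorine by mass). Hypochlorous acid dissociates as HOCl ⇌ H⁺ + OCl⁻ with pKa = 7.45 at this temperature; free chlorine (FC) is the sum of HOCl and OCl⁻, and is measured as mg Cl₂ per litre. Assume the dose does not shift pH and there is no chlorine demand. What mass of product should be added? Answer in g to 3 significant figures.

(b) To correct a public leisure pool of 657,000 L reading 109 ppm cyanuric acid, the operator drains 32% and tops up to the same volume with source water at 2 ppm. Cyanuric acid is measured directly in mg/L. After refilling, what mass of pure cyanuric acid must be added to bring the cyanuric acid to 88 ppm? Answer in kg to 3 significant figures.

(a) 992 g; (b) 8.70 kg

(a) Volume: 671 m³ = 671,000 L.
(a) [OCl⁻]/[HOCl] = 10^(pH − pKa) = 10^(7.82 − 7.45) = 2.344; fraction as HOCl = 1/(1 + 2.344) = 0.299.
(a) Free chlorine required for 0.61 ppm HOCl: 0.61 / 0.299 = 2.04 ppm.
(a) FC to add: 2.04 − 0.7 = 1.34 mg/L as Cl₂.
(a) Cl₂ equivalent: 1.34 mg/L × 671,000 L = 899.1 g.
(a) Product at 90.6% available Cl: 899.1 / 0.906 = 992.4 g.

(b) After draining 32% and refilling: 109 × 0.68 + 2 × 0.32 = 74.76 ppm.
(b) Deficit to target: 88 − 74.76 = 13.24 mg/L.
(b) Mass: 13.24 mg/L × 657,000 L = 8699 g cyanuric acid.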